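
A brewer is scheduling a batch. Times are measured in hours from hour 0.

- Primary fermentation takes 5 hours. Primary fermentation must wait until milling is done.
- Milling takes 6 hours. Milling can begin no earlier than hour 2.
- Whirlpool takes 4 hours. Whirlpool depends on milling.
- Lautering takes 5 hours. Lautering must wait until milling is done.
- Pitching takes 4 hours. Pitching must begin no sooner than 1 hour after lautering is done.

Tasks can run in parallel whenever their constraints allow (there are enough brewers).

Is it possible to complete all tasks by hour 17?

After its own release at hour 2, milling can start at hour 2 and finishes at hour 8.
After milling (finishes hour 8), primary fermentation can start at hour 8 and finishes at hour 13.
Whirlpool waits on milling (finishes hour 8), so it starts at hour 8 and finishes at 8 + 4 = hour 12.
After milling (finishes hour 8), lautering can start at hour 8 and finishes at hour 13.
After lautering (finishes hour 13, plus 1-hour gap → hour 14), pitching can start at hour 14 and finishes at hour 18.
The earliest everything can be done is hour 18, which is after the deadline of 17, so it is not possible.

No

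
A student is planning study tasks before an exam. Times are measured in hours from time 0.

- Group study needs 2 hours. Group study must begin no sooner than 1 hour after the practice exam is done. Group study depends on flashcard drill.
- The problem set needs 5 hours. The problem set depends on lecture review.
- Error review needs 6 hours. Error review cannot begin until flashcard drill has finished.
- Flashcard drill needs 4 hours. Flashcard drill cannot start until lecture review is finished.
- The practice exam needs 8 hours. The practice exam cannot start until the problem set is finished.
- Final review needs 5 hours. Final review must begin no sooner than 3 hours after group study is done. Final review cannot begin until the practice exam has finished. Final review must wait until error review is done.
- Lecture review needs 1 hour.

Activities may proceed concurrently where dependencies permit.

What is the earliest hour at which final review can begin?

20

Lecture review has no prerequisites, so it starts at hour 0 and finishes at hour 1.
Flashcard drill waits on lecture review (finishes hour 1), so it starts at hour 1 and finishes at 1 + 4 = hour 5.
After flashcard drill (finishes hour 5), error review can start at hour 5 and finishes at hour 11.
The problem set waits on lecture review (finishes hour 1), so it starts at hour 1 and finishes at 1 + 5 = hour 6.
The practice exam cannot begin until the problem set (finishes hour 6). It runs from hour 6 to 6 + 8 = hour 14.
Group study cannot start until the practice exam (finishes hour 14, plus 1-hour gap → hour 15); flashcard drill (finishes hour 5). The controlling bound is hour 15, so group study finishes at 15 + 2 = hour 17.
Final review waits on group study (finishes hour 17, plus 3-hour gap → hour 20); the practice exam (finishes hour 14); error review (finishes hour 11). The latest of these is hour 20, which is the earliest final review can start.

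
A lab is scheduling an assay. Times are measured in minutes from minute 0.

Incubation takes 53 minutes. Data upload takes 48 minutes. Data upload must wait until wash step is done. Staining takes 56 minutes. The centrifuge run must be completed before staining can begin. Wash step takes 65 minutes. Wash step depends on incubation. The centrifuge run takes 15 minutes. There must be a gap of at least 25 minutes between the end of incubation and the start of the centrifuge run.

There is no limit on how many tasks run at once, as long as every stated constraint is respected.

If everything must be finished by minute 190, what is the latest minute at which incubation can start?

24

To finish by minute 190, staining (duration 56) must start no later than minute 134.
Since staining (must start by minute 134) depends on it, the centrifuge run must finish by minute 134. Backing off its 15-minute duration gives a latest start of minute 119.
To finish by minute 190, data upload (duration 48) must start no later than minute 142.
Wash step feeds into data upload (must start by minute 142); so wash step must finish by minute 142 and therefore start by minute 77.
Incubation feeds the centrifuge run (must start by minute 119, minus 25-minute gap → minute 94); wash step (must start by minute 77). Taking the minimum, incubation must finish by minute 77 and start by 77 − 53 = minute 24.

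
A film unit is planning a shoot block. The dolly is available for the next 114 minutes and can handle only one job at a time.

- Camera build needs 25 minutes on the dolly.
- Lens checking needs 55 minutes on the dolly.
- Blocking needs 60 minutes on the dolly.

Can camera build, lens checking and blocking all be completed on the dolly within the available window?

No

Running back to back, the jobs need 25 + 55 + 60 = 140 minutes on the dolly.
Since 140 > 114, they cannot all fit.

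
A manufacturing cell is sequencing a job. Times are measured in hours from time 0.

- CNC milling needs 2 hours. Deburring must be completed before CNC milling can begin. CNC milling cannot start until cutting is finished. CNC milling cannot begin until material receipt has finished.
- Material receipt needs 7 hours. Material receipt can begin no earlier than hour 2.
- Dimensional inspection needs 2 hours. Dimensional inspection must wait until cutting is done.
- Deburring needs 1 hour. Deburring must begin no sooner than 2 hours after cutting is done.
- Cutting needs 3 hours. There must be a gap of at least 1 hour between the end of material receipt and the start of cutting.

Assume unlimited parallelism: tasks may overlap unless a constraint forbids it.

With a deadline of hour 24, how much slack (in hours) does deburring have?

Material receipt cannot begin until its own release at hour 2. It runs from hour 2 to 2 + 7 = hour 9.
After material receipt (finishes hour 9, plus 1-hour gap → hour 10), cutting can start at hour 10 and finishes at hour 13.
Deburring waits on cutting (finishes hour 13, plus 2-hour gap → hour 15), so it starts at hour 15 and finishes at 15 + 1 = hour 16.

Working backward from the deadline:
To finish by hour 24, CNC milling (duration 2) must start no later than hour 22.
Deburring has to be done before CNC milling (must start by hour 22). That means finishing by hour 22, i.e. starting by 22 − 1 = hour 21.
So deburring can start as early as hour 15 and as late as hour 21, giving 21 − 15 = 6 hours of slack.

6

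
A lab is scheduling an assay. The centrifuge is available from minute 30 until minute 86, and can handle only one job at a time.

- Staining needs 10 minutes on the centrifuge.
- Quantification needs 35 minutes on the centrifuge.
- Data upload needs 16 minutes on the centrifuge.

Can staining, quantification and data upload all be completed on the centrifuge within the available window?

No

The centrifuge window is 86 − 30 = 56 minutes.
Running back to back, the jobs need 10 + 35 + 16 = 61 minutes on the centrifuge.
Since 61 > 56, they cannot all fit.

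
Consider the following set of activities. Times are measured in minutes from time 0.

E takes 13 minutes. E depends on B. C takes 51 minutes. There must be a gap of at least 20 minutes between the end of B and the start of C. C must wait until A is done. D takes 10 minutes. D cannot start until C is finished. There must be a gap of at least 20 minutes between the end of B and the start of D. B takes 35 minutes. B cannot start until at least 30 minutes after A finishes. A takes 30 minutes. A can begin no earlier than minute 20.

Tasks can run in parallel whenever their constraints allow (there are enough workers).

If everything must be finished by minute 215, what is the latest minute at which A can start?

39

To finish by minute 215, D (duration 10) must start no later than minute 205.
C has to be done before D (must start by minute 205). That means finishing by minute 205, i.e. starting by 205 − 51 = minute 154.
E must finish by minute 215; it takes 13 minutes, so it must start by 215 − 13 = minute 202.
For B: C (must start by minute 154, minus 20-minute gap → minute 134); D (must start by minute 205, minus 20-minute gap → minute 185); E (must start by minute 202). The most restrictive is minute 134; with a 35-minute duration, B must start by minute 99.
A must finish in time for B (must start by minute 99, minus 30-minute gap → minute 69); C (must start by minute 154). The tightest is minute 69, so A must start by 69 − 30 = minute 39.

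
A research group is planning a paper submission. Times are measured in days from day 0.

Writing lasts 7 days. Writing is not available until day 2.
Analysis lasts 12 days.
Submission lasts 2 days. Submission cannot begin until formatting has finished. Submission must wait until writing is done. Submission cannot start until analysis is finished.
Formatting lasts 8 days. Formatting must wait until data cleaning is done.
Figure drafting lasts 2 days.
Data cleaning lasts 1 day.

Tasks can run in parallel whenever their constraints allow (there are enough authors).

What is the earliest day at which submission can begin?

12

Writing waits on its own release at day 2, so it starts at day 2 and finishes at 2 + 7 = day 9.
Analysis has no prerequisites, so it starts at day 0 and finishes at day 12.
Data cleaning has no prerequisites, so it starts at day 0 and finishes at day 1.
After data cleaning (finishes day 1), formatting can start at day 1 and finishes at day 9.
Submission waits on formatting (finishes day 9); writing (finishes day 9); analysis (finishes day 12). The latest of these is day 12, which is the earliest submission can start.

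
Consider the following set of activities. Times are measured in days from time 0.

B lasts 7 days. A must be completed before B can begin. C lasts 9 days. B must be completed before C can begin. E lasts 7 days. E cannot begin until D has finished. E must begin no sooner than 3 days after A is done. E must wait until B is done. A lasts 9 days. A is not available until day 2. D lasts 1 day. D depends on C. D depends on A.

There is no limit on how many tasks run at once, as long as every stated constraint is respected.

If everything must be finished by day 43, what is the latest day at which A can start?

10

To finish by day 43, E (duration 7) must start no later than day 36.
D feeds into E (must start by day 36); so D must finish by day 36 and therefore start by day 35.
Since D (must start by day 35) depends on it, C must finish by day 35. Backing off its 9-day duration gives a latest start of day 26.
B has several dependents: C (must start by day 26); E (must start by day 36). The earliest of those limits is day 26, so B must start by 26 − 7 = day 19.
For A: B (must start by day 19); D (must start by day 35); E (must start by day 36, minus 3-day gap → day 33). The most restrictive is day 19; with a 9-day duration, A must start by day 10.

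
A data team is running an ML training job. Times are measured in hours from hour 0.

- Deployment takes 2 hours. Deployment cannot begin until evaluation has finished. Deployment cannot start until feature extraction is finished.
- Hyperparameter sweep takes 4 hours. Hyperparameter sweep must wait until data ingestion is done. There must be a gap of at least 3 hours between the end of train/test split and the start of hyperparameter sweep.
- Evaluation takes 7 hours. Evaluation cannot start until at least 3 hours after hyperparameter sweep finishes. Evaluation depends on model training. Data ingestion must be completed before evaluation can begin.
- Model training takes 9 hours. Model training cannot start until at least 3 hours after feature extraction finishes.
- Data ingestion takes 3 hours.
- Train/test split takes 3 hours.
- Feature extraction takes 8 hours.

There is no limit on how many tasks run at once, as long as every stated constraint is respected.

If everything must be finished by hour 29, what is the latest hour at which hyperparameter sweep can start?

Deployment has no dependents, so it just needs to finish by hour 29. Starting by 29 − 2 = hour 27 achieves that.
Evaluation must finish before deployment (must start by hour 27). With a 7-hour duration, evaluation must start by 27 − 7 = hour 20.
Hyperparameter sweep must finish before evaluation (must start by hour 20, minus 3-hour gap → hour 17). With a 4-hour duration, hyperparameter sweep must start by 17 − 4 = hour 13.

13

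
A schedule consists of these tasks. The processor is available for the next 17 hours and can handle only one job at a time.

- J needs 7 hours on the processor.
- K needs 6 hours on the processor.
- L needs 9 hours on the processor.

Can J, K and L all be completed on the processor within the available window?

No

Running back to back, the jobs need 7 + 6 + 9 = 22 hours on the processor.
Since 22 > 17, they cannot all fit.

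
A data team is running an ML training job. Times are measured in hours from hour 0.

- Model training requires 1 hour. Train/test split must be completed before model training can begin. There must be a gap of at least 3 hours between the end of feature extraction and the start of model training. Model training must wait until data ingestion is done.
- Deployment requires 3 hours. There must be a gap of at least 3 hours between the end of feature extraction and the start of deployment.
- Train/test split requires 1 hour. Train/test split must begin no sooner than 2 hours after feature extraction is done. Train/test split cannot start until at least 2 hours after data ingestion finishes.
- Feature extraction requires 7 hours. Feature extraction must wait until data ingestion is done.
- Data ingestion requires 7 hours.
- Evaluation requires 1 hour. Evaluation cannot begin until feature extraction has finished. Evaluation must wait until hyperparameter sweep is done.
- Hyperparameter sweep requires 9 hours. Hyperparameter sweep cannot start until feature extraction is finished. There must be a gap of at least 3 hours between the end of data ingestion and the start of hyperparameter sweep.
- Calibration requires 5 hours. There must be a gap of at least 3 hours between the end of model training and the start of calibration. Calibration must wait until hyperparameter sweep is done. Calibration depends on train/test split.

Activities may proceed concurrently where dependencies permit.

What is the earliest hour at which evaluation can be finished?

24

Nothing blocks data ingestion, so it runs from hour 0 to hour 7.
Feature extraction cannot begin until data ingestion (finishes hour 7). It runs from hour 7 to 7 + 7 = hour 14.
Hyperparameter sweep cannot start until feature extraction (finishes hour 14); data ingestion (finishes hour 7, plus 3-hour gap → hour 10). The controlling bound is hour 14, so hyperparameter sweep finishes at 14 + 9 = hour 23.
Evaluation has to wait for feature extraction (finishes hour 14); hyperparameter sweep (finishes hour 23). The latest of these is hour 23, so evaluation runs hour 23 to 23 + 1 = hour 24.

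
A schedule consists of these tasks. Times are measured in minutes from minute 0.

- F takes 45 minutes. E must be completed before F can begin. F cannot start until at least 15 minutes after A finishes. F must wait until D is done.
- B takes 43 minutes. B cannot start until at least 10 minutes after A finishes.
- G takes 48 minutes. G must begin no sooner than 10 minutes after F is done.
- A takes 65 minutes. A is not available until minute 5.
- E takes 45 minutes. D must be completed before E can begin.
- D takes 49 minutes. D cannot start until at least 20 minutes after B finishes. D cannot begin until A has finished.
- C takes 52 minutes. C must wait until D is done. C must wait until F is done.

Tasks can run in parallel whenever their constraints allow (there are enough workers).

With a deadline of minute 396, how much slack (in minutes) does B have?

A cannot begin until its own release at minute 5. It runs from minute 5 to 5 + 65 = minute 70.
B cannot begin until A (finishes minute 70, plus 10-minute gap → minute 80). It runs from minute 80 to 80 + 43 = minute 123.

Working backward from the deadline:
Nothing follows C; the deadline of minute 396 is its only limit. It must start by 396 − 52 = minute 344.
To finish by minute 396, G (duration 48) must start no later than minute 348.
F must finish in time for C (must start by minute 344); G (must start by minute 348, minus 10-minute gap → minute 338). The tightest is minute 338, so F must start by 338 − 45 = minute 293.
E must finish before F (must start by minute 293). With a 45-minute duration, E must start by 293 − 45 = minute 248.
D feeds C (must start by minute 344); E (must start by minute 248); F (must start by minute 293). Taking the minimum, D must finish by minute 248 and start by 248 − 49 = minute 199.
Since D (must start by minute 199, minus 20-minute gap → minute 179) depends on it, B must finish by minute 179. Backing off its 43-minute duration gives a latest start of minute 136.
So B can start as early as minute 80 and as late as minute 136, giving 136 − 80 = 56 minutes of slack.

56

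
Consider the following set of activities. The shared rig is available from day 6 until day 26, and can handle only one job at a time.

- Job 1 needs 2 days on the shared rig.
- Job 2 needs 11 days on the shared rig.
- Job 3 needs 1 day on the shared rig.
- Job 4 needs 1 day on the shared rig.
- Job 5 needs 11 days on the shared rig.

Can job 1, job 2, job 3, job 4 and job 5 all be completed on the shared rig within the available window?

The shared rig window is 26 − 6 = 20 days.
Running back to back, the jobs need 2 + 11 + 1 + 1 + 11 = 26 days on the shared rig.
Since 26 > 20, they cannot all fit.

No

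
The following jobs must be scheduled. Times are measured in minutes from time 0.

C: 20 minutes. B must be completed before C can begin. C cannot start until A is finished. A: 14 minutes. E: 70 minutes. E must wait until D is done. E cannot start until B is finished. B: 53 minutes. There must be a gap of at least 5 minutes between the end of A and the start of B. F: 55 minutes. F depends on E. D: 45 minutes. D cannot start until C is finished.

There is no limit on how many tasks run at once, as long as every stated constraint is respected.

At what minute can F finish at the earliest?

A can start immediately at minute 0; it finishes at minute 14.
B waits on A (finishes minute 14, plus 5-minute gap → minute 19), so it starts at minute 19 and finishes at 19 + 53 = minute 72.
C needs all of B (finishes minute 72); A (finishes minute 14). That puts its earliest start at minute 72; it finishes at 72 + 20 = minute 92.
D cannot begin until C (finishes minute 92). It runs from minute 92 to 92 + 45 = minute 137.
For E: D (finishes minute 137); B (finishes minute 72). Taking the maximum gives a start of minute 137, and it finishes at 137 + 70 = minute 207.
F waits on E (finishes minute 207), so it starts at minute 207 and finishes at 207 + 55 = minute 262.

262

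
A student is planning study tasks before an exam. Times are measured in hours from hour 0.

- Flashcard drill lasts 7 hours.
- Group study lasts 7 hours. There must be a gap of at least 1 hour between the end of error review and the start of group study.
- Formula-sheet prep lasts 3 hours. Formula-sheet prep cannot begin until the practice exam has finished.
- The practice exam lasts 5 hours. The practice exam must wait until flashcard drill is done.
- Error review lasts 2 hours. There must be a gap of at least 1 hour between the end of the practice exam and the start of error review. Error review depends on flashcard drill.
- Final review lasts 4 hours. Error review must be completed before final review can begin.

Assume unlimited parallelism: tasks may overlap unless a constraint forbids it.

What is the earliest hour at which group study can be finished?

Nothing blocks flashcard drill, so it runs from hour 0 to hour 7.
The practice exam cannot begin until flashcard drill (finishes hour 7). It runs from hour 7 to 7 + 5 = hour 12.
Error review cannot start until the practice exam (finishes hour 12, plus 1-hour gap → hour 13); flashcard drill (finishes hour 7). The controlling bound is hour 13, so error review finishes at 13 + 2 = hour 15.
Group study waits on error review (finishes hour 15, plus 1-hour gap → hour 16), so it starts at hour 16 and finishes at 16 + 7 = hour 23.

23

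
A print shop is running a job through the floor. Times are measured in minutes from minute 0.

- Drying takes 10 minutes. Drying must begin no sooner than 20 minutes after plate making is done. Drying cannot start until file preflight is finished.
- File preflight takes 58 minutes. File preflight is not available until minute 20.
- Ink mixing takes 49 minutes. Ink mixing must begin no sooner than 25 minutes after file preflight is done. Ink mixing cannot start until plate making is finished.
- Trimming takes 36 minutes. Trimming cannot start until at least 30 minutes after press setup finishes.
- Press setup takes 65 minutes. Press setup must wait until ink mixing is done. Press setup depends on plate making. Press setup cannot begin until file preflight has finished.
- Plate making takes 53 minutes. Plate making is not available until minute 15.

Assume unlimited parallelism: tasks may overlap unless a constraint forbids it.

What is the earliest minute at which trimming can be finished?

Plate making waits on its own release at minute 15, so it starts at minute 15 and finishes at 15 + 53 = minute 68.
File preflight waits on its own release at minute 20, so it starts at minute 20 and finishes at 20 + 58 = minute 78.
Ink mixing cannot start until file preflight (finishes minute 78, plus 25-minute gap → minute 103); plate making (finishes minute 68). The controlling bound is minute 103, so ink mixing finishes at 103 + 49 = minute 152.
Press setup needs all of ink mixing (finishes minute 152); plate making (finishes minute 68); file preflight (finishes minute 78). That puts its earliest start at minute 152; it finishes at 152 + 65 = minute 217.
Trimming cannot begin until press setup (finishes minute 217, plus 30-minute gap → minute 247). It runs from minute 247 to 247 + 36 = minute 283.

283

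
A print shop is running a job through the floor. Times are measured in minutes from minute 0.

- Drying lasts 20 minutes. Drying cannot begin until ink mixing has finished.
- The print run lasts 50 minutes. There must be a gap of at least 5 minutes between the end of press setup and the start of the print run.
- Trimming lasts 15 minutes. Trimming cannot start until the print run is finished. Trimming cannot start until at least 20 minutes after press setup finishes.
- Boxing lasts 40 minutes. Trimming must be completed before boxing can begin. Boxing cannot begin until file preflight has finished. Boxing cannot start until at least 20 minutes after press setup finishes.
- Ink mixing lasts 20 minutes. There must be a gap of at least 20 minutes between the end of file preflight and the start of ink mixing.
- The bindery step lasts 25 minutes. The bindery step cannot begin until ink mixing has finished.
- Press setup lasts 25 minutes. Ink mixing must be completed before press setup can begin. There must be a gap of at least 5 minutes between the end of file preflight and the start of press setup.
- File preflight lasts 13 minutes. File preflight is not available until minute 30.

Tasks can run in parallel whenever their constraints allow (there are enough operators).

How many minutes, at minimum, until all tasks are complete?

After its own release at minute 30, file preflight can start at minute 30 and finishes at minute 43.
After file preflight (finishes minute 43, plus 20-minute gap → minute 63), ink mixing can start at minute 63 and finishes at minute 83.
After ink mixing (finishes minute 83), the bindery step can start at minute 83 and finishes at minute 108.
After ink mixing (finishes minute 83), drying can start at minute 83 and finishes at minute 103.
Press setup needs all of ink mixing (finishes minute 83); file preflight (finishes minute 43, plus 5-minute gap → minute 48). That puts its earliest start at minute 83; it finishes at 83 + 25 = minute 108.
The print run cannot begin until press setup (finishes minute 108, plus 5-minute gap → minute 113). It runs from minute 113 to 113 + 50 = minute 163.
For trimming: the print run (finishes minute 163); press setup (finishes minute 108, plus 20-minute gap → minute 128). Taking the maximum gives a start of minute 163, and it finishes at 163 + 15 = minute 178.
Boxing cannot start until trimming (finishes minute 178); file preflight (finishes minute 43); press setup (finishes minute 108, plus 20-minute gap → minute 128). The controlling bound is minute 178, so boxing finishes at 178 + 40 = minute 218.
All tasks are finished once the last one completes. Finish times: File preflight at 43, Ink mixing at 83, Press setup at 108, The print run at 163, Drying at 103, Trimming at 178, The bindery step at 108, Boxing at 218. The latest is minute 218.

218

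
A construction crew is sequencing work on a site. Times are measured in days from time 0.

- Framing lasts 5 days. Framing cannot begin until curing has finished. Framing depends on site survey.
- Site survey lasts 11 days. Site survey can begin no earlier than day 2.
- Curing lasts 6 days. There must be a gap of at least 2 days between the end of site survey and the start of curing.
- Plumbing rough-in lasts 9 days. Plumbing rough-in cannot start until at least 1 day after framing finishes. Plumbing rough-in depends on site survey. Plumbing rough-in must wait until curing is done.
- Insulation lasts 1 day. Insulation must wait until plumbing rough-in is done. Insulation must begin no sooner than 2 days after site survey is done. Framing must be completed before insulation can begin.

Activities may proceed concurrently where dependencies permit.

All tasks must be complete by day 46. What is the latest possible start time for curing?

24

Insulation must finish by day 46; it takes 1 day, so it must start by 46 − 1 = day 45.
Plumbing rough-in must finish before insulation (must start by day 45). With a 9-day duration, plumbing rough-in must start by 45 − 9 = day 36.
Framing feeds plumbing rough-in (must start by day 36, minus 1-day gap → day 35); insulation (must start by day 45). Taking the minimum, framing must finish by day 35 and start by 35 − 5 = day 30.
For curing: framing (must start by day 30); plumbing rough-in (must start by day 36). The most restrictive is day 30; with a 6-day duration, curing must start by day 24.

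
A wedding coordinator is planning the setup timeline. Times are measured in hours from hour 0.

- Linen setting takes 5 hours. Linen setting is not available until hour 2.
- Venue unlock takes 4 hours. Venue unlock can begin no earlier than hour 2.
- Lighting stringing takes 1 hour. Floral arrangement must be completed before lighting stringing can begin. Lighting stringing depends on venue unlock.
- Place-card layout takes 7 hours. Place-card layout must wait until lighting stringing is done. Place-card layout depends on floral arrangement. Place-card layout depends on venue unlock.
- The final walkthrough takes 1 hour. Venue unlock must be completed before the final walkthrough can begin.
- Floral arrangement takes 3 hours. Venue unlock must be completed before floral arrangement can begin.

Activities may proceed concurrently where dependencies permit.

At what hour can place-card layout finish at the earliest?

17

Venue unlock waits on its own release at hour 2, so it starts at hour 2 and finishes at 2 + 4 = hour 6.
Floral arrangement cannot begin until venue unlock (finishes hour 6). It runs from hour 6 to 6 + 3 = hour 9.
Lighting stringing has to wait for floral arrangement (finishes hour 9); venue unlock (finishes hour 6). The latest of these is hour 9, so lighting stringing runs hour 9 to 9 + 1 = hour 10.
Place-card layout needs all of lighting stringing (finishes hour 10); floral arrangement (finishes hour 9); venue unlock (finishes hour 6). That puts its earliest start at hour 10; it finishes at 10 + 7 = hour 17.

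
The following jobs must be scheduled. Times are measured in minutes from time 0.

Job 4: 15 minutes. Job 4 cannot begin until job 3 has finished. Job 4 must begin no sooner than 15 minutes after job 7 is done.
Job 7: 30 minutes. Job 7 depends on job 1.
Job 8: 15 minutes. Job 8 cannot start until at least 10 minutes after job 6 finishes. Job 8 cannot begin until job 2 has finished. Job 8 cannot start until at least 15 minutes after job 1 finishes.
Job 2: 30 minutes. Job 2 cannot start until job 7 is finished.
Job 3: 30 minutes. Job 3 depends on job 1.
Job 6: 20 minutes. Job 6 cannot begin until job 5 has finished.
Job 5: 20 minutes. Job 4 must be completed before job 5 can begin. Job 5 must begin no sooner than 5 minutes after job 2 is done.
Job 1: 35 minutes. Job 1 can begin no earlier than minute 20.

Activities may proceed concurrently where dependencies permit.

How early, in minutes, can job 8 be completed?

Job 1 waits on its own release at minute 20, so it starts at minute 20 and finishes at 20 + 35 = minute 55.
Job 7 waits on job 1 (finishes minute 55), so it starts at minute 55 and finishes at 55 + 30 = minute 85.
Job 2 waits on job 7 (finishes minute 85), so it starts at minute 85 and finishes at 85 + 30 = minute 115.
After job 1 (finishes minute 55), job 3 can start at minute 55 and finishes at minute 85.
For job 4: job 3 (finishes minute 85); job 7 (finishes minute 85, plus 15-minute gap → minute 100). Taking the maximum gives a start of minute 100, and it finishes at 100 + 15 = minute 115.
For job 5: job 4 (finishes minute 115); job 2 (finishes minute 115, plus 5-minute gap → minute 120). Taking the maximum gives a start of minute 120, and it finishes at 120 + 20 = minute 140.
Job 6 cannot begin until job 5 (finishes minute 140). It runs from minute 140 to 140 + 20 = minute 160.
Job 8 has to wait for job 6 (finishes minute 160, plus 10-minute gap → minute 170); job 2 (finishes minute 115); job 1 (finishes minute 55, plus 15-minute gap → minute 70). The latest of these is minute 170, so job 8 runs minute 170 to 170 + 15 = minute 185.

185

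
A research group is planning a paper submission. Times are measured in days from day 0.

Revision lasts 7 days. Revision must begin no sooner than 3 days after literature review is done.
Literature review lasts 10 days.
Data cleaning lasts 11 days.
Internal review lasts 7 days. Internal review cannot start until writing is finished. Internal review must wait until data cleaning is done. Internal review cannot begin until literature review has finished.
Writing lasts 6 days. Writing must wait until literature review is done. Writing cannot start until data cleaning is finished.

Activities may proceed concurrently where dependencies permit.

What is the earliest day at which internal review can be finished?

24

Data cleaning has no prerequisites, so it starts at day 0 and finishes at day 11.
Nothing blocks literature review, so it runs from day 0 to day 10.
Writing has to wait for literature review (finishes day 10); data cleaning (finishes day 11). The latest of these is day 11, so writing runs day 11 to 11 + 6 = day 17.
Internal review cannot start until writing (finishes day 17); data cleaning (finishes day 11); literature review (finishes day 10). The controlling bound is day 17, so internal review finishes at 17 + 7 = day 24.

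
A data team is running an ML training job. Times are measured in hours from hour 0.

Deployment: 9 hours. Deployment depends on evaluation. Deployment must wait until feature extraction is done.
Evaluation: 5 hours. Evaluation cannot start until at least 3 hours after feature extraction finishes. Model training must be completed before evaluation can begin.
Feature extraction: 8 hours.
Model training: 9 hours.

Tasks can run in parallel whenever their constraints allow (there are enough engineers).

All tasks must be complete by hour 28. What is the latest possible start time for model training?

Deployment must finish by hour 28; it takes 9 hours, so it must start by 28 − 9 = hour 19.
Evaluation has to be done before deployment (must start by hour 19). That means finishing by hour 19, i.e. starting by 19 − 5 = hour 14.
Model training must finish before evaluation (must start by hour 14). With a 9-hour duration, model training must start by 14 − 9 = hour 5.

5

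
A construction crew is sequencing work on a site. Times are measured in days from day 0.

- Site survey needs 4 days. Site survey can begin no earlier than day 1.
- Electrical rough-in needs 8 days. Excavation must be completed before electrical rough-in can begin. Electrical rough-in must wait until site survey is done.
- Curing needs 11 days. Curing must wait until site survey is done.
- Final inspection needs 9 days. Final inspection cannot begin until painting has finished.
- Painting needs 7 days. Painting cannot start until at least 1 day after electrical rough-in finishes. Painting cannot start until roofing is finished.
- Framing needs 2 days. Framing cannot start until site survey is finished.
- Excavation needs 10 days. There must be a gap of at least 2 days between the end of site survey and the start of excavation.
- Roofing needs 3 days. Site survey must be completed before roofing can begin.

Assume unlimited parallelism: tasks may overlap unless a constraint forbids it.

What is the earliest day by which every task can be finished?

Site survey waits on its own release at day 1, so it starts at day 1 and finishes at 1 + 4 = day 5.
Roofing waits on site survey (finishes day 5), so it starts at day 5 and finishes at 5 + 3 = day 8.
Framing cannot begin until site survey (finishes day 5). It runs from day 5 to 5 + 2 = day 7.
Curing cannot begin until site survey (finishes day 5). It runs from day 5 to 5 + 11 = day 16.
Excavation waits on site survey (finishes day 5, plus 2-day gap → day 7), so it starts at day 7 and finishes at 7 + 10 = day 17.
Electrical rough-in has to wait for excavation (finishes day 17); site survey (finishes day 5). The latest of these is day 17, so electrical rough-in runs day 17 to 17 + 8 = day 25.
For painting: electrical rough-in (finishes day 25, plus 1-day gap → day 26); roofing (finishes day 8). Taking the maximum gives a start of day 26, and it finishes at 26 + 7 = day 33.
Final inspection waits on painting (finishes day 33), so it starts at day 33 and finishes at 33 + 9 = day 42.
All tasks are finished once the last one completes. Finish times: Site survey at 5, Excavation at 17, Curing at 16, Framing at 7, Roofing at 8, Electrical rough-in at 25, Painting at 33, Final inspection at 42. The latest is day 42.

42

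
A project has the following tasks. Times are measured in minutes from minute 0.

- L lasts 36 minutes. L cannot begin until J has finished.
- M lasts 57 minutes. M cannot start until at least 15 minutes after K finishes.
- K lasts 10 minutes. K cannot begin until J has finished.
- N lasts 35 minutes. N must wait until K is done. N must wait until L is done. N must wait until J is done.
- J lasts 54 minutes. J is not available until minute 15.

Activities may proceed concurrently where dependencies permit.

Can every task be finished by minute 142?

J cannot begin until its own release at minute 15. It runs from minute 15 to 15 + 54 = minute 69.
L waits on J (finishes minute 69), so it starts at minute 69 and finishes at 69 + 36 = minute 105.
After J (finishes minute 69), K can start at minute 69 and finishes at minute 79.
N needs all of K (finishes minute 79); L (finishes minute 105); J (finishes minute 69). That puts its earliest start at minute 105; it finishes at 105 + 35 = minute 140.
M waits on K (finishes minute 79, plus 15-minute gap → minute 94), so it starts at minute 94 and finishes at 94 + 57 = minute 151.
The earliest everything can be done is minute 151, which is after the deadline of 142, so it is not possible.

No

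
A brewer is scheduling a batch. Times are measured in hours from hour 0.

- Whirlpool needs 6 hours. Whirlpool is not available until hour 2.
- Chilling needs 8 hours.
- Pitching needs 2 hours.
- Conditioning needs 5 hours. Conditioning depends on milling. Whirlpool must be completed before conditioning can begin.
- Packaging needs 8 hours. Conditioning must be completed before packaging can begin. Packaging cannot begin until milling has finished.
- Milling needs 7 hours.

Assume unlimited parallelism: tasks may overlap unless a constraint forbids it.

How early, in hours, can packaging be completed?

21

After its own release at hour 2, whirlpool can start at hour 2 and finishes at hour 8.
Milling has no prerequisites, so it starts at hour 0 and finishes at hour 7.
Conditioning cannot start until milling (finishes hour 7); whirlpool (finishes hour 8). The controlling bound is hour 8, so conditioning finishes at 8 + 5 = hour 13.
Packaging has to wait for conditioning (finishes hour 13); milling (finishes hour 7). The latest of these is hour 13, so packaging runs hour 13 to 13 + 8 = hour 21.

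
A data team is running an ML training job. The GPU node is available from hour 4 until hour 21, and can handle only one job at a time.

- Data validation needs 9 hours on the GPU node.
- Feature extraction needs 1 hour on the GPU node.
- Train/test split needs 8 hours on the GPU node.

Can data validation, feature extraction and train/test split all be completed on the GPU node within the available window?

No

The GPU node window is 21 − 4 = 17 hours.
Running back to back, the jobs need 9 + 1 + 8 = 18 hours on the GPU node.
Since 18 > 17, they cannot all fit.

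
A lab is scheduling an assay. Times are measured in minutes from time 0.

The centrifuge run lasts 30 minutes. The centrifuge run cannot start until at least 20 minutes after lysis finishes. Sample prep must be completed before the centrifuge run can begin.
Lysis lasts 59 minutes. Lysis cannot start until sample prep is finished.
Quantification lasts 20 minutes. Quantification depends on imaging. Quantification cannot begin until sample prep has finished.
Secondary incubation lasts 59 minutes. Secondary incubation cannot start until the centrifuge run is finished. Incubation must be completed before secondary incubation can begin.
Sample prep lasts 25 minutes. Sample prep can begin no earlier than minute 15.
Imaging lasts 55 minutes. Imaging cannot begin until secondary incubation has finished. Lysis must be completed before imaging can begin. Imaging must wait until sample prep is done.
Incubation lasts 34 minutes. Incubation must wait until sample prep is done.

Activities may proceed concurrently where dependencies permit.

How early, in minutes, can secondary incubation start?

Sample prep cannot begin until its own release at minute 15. It runs from minute 15 to 15 + 25 = minute 40.
Incubation waits on sample prep (finishes minute 40), so it starts at minute 40 and finishes at 40 + 34 = minute 74.
After sample prep (finishes minute 40), lysis can start at minute 40 and finishes at minute 99.
The centrifuge run has to wait for lysis (finishes minute 99, plus 20-minute gap → minute 119); sample prep (finishes minute 40). The latest of these is minute 119, so the centrifuge run runs minute 119 to 119 + 30 = minute 149.
Secondary incubation waits on the centrifuge run (finishes minute 149); incubation (finishes minute 74). The latest of these is minute 149, which is the earliest secondary incubation can start.

149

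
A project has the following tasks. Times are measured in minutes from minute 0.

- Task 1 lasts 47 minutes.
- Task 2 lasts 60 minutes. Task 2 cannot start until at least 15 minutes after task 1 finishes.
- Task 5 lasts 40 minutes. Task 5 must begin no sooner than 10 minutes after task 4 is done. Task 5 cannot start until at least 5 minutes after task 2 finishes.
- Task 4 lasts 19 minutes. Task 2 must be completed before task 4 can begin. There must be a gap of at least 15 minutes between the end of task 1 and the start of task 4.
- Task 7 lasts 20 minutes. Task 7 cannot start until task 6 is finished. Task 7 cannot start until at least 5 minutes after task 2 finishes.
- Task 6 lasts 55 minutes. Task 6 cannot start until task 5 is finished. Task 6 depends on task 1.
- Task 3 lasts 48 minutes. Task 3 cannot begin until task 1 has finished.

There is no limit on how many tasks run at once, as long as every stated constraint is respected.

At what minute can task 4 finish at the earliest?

141

Task 1 can start immediately at minute 0; it finishes at minute 47.
Task 2 cannot begin until task 1 (finishes minute 47, plus 15-minute gap → minute 62). It runs from minute 62 to 62 + 60 = minute 122.
Task 4 cannot start until task 2 (finishes minute 122); task 1 (finishes minute 47, plus 15-minute gap → minute 62). The controlling bound is minute 122, so task 4 finishes at 122 + 19 = minute 141.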